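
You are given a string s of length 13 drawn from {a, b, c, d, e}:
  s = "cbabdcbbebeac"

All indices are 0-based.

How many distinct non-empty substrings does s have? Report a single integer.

81

rank | idx | suffix
   0 |   2 | abdcbbebeac
   1 |  11 | ac
   2 |   1 | babdcbbebeac
   3 |   6 | bbebeac
   4 |   3 | bdcbbebeac
   5 |   9 | beac
   6 |   7 | bebeac
   7 |  12 | c
   8 |   0 | cbabdcbbebeac
   9 |   5 | cbbebeac
  10 |   4 | dcbbebeac
  11 |  10 | eac
  12 |   8 | ebeac

SA = [2, 11, 1, 6, 3, 9, 7, 12, 0, 5, 4, 10, 8]
[i] adj suffixes → lcp
  [1] 2/11 → 1 ('a')
  [2] 11/1 → 0 ('')
  [3] 1/6 → 1 ('b')
  [4] 6/3 → 1 ('b')
  [5] 3/9 → 1 ('b')
  [6] 9/7 → 2 ('be')
  [7] 7/12 → 0 ('')
  [8] 12/0 → 1 ('c')
  [9] 0/5 → 2 ('cb')
  [10] 5/4 → 0 ('')
  [11] 4/10 → 0 ('')
  [12] 10/8 → 1 ('e')

n(n+1)/2 = 13·14/2 = 91
Σ LCP = 0 + 1 + 0 + 1 + 1 + 1 + 2 + 0 + 1 + 2 + 0 + 0 + 1 = 10
distinct = 91 − 10 = 81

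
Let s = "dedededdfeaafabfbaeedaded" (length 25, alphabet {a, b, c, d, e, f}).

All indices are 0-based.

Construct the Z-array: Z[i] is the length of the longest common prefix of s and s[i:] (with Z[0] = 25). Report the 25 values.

[25, 0, 5, 0, 3, 0, 1, 1, 0, 0, 0, 0, 0, 0, 0, 0, 0, 0, 0, 0, 1, 0, 3, 0, 1]

Z[0]=25
i=1: i≥r, start 0; Z[1]=0
i=2: i≥r, start 0; Z[2]=5 grow→box=[2,7)
i=3: min(r-i=4, Z[1]=0)=0; Z[3]=0
i=4: min(r-i=3, Z[2]=5)=3; Z[4]=3
i=5: min(r-i=2, Z[3]=0)=0; Z[5]=0
i=6: min(r-i=1, Z[4]=3)=1; Z[6]=1
i=7: i≥r, start 0; Z[7]=1 grow→box=[7,8)
i=8: i≥r, start 0; Z[8]=0
i=9: i≥r, start 0; Z[9]=0
i=10: i≥r, start 0; Z[10]=0
i=11: i≥r, start 0; Z[11]=0
i=12: i≥r, start 0; Z[12]=0
i=13: i≥r, start 0; Z[13]=0
i=14: i≥r, start 0; Z[14]=0
i=15: i≥r, start 0; Z[15]=0
i=16: i≥r, start 0; Z[16]=0
i=17: i≥r, start 0; Z[17]=0
i=18: i≥r, start 0; Z[18]=0
i=19: i≥r, start 0; Z[19]=0
i=20: i≥r, start 0; Z[20]=1 grow→box=[20,21)
i=21: i≥r, start 0; Z[21]=0
i=22: i≥r, start 0; Z[22]=3 grow→box=[22,25)
i=23: min(r-i=2, Z[1]=0)=0; Z[23]=0
i=24: min(r-i=1, Z[2]=5)=1; Z[24]=1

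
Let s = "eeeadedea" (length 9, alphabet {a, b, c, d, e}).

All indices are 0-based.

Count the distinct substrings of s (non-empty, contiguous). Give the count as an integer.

rank | idx | suffix
   0 |   8 | a
   1 |   3 | adedea
   2 |   6 | dea
   3 |   4 | dedea
   4 |   7 | ea
   5 |   2 | eadedea
   6 |   5 | edea
   7 |   1 | eeadedea
   8 |   0 | eeeadedea

SA = [8, 3, 6, 4, 7, 2, 5, 1, 0]
i: (SA[i-1],SA[i]) lcp shared
  1: (8,3) 1 'a'
  2: (3,6) 0 ''
  3: (6,4) 2 'de'
  4: (4,7) 0 ''
  5: (7,2) 2 'ea'
  6: (2,5) 1 'e'
  7: (5,1) 1 'e'
  8: (1,0) 2 'ee'

n(n+1)/2 = 9·10/2 = 45
Σ LCP = 0 + 1 + 0 + 2 + 0 + 2 + 1 + 1 + 2 = 9
distinct = 45 − 9 = 36

36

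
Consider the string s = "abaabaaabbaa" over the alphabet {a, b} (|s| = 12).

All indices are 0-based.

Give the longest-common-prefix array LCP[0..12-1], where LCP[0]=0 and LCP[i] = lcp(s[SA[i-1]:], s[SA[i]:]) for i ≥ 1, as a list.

[0, 1, 2, 2, 3, 1, 4, 2, 0, 3, 3, 1]

sorted suffixes:
  #0 SA[0]=11  'a'
  #1 SA[1]=10  'aa'
  #2 SA[2]=5  'aaabbaa'
  #3 SA[3]=2  'aabaaabbaa'
  #4 SA[4]=6  'aabbaa'
  #5 SA[5]=3  'abaaabbaa'
  #6 SA[6]=0  'abaabaaabbaa'
  #7 SA[7]=7  'abbaa'
  #8 SA[8]=9  'baa'
  #9 SA[9]=4  'baaabbaa'
  #10 SA[10]=1  'baabaaabbaa'
  #11 SA[11]=8  'bbaa'

SA = [11, 10, 5, 2, 6, 3, 0, 7, 9, 4, 1, 8]
rank  pair      lcp
   1  s[11:],s[10:]  1  'a'
   2  s[10:],s[5:]  2  'aa'
   3  s[5:],s[2:]  2  'aa'
   4  s[2:],s[6:]  3  'aab'
   5  s[6:],s[3:]  1  'a'
   6  s[3:],s[0:]  4  'abaa'
   7  s[0:],s[7:]  2  'ab'
   8  s[7:],s[9:]  0  ''
   9  s[9:],s[4:]  3  'baa'
  10  s[4:],s[1:]  3  'baa'
  11  s[1:],s[8:]  1  'b'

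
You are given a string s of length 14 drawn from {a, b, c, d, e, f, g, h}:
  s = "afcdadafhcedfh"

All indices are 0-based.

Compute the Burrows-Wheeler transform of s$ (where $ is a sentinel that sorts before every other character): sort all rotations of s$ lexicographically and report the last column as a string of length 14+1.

rank  rotation         last
    0  $afcdadafhcedfh  h
    1  adafhcedfh$afcd  d
    2  afcdadafhcedfh$  $
    3  afhcedfh$afcdad  d
    4  cdadafhcedfh$af  f
    5  cedfh$afcdadafh  h
    6  dadafhcedfh$afc  c
    7  dafhcedfh$afcda  a
    8  dfh$afcdadafhce  e
    9  edfh$afcdadafhc  c
   10  fcdadafhcedfh$a  a
   11  fh$afcdadafhced  d
   12  fhcedfh$afcdada  a
   13  h$afcdadafhcedf  f
   14  hcedfh$afcdadaf  f

hd$dfhcaecadaff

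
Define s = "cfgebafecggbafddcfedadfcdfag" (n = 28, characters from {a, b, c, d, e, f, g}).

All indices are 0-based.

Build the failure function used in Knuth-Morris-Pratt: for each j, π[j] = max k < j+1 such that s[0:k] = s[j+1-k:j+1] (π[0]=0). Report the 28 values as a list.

π[0] = 0
j=1 s[j]='f': π[1]=0 (border '')
j=2 s[j]='g': π[2]=0 (border '')
j=3 s[j]='e': π[3]=0 (border '')
j=4 s[j]='b': π[4]=0 (border '')
j=5 s[j]='a': π[5]=0 (border '')
j=6 s[j]='f': π[6]=0 (border '')
j=7 s[j]='e': π[7]=0 (border '')
j=8 s[j]='c': π[8]=1 (border 'c')
j=9 s[j]='g': k: 1→0; π[9]=0 (border '')
j=10 s[j]='g': π[10]=0 (border '')
j=11 s[j]='b': π[11]=0 (border '')
j=12 s[j]='a': π[12]=0 (border '')
j=13 s[j]='f': π[13]=0 (border '')
j=14 s[j]='d': π[14]=0 (border '')
j=15 s[j]='d': π[15]=0 (border '')
j=16 s[j]='c': π[16]=1 (border 'c')
j=17 s[j]='f': π[17]=2 (border 'cf')
j=18 s[j]='e': k: 2→0; π[18]=0 (border '')
j=19 s[j]='d': π[19]=0 (border '')
j=20 s[j]='a': π[20]=0 (border '')
j=21 s[j]='d': π[21]=0 (border '')
j=22 s[j]='f': π[22]=0 (border '')
j=23 s[j]='c': π[23]=1 (border 'c')
j=24 s[j]='d': k: 1→0; π[24]=0 (border '')
j=25 s[j]='f': π[25]=0 (border '')
j=26 s[j]='a': π[26]=0 (border '')
j=27 s[j]='g': π[27]=0 (border '')

[0, 0, 0, 0, 0, 0, 0, 0, 1, 0, 0, 0, 0, 0, 0, 0, 1, 2, 0, 0, 0, 0, 0, 1, 0, 0, 0, 0]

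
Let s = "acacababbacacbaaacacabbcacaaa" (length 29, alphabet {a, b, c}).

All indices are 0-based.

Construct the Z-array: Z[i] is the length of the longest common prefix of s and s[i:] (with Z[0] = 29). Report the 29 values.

[29, 0, 3, 0, 1, 0, 1, 0, 0, 4, 0, 2, 0, 0, 1, 1, 6, 0, 3, 0, 1, 0, 0, 0, 3, 0, 1, 1, 1]

Z[0]=29
i=1: outside box; Z[1]=0
i=2: outside box; Z[2]=3 extend→box=[2,5)
i=3: min(r-i=2, Z[1]=0)=0; Z[3]=0
i=4: min(r-i=1, Z[2]=3)=1; Z[4]=1
i=5: outside box; Z[5]=0
i=6: outside box; Z[6]=1 extend→box=[6,7)
i=7: outside box; Z[7]=0
i=8: outside box; Z[8]=0
i=9: outside box; Z[9]=4 extend→box=[9,13)
i=10: min(r-i=3, Z[1]=0)=0; Z[10]=0
i=11: min(r-i=2, Z[2]=3)=2; Z[11]=2
i=12: min(r-i=1, Z[3]=0)=0; Z[12]=0
i=13: outside box; Z[13]=0
i=14: outside box; Z[14]=1 extend→box=[14,15)
i=15: outside box; Z[15]=1 extend→box=[15,16)
i=16: outside box; Z[16]=6 extend→box=[16,22)
i=17: min(r-i=5, Z[1]=0)=0; Z[17]=0
i=18: min(r-i=4, Z[2]=3)=3; Z[18]=3
i=19: min(r-i=3, Z[3]=0)=0; Z[19]=0
i=20: min(r-i=2, Z[4]=1)=1; Z[20]=1
i=21: min(r-i=1, Z[5]=0)=0; Z[21]=0
i=22: outside box; Z[22]=0
i=23: outside box; Z[23]=0
i=24: outside box; Z[24]=3 extend→box=[24,27)
i=25: min(r-i=2, Z[1]=0)=0; Z[25]=0
i=26: min(r-i=1, Z[2]=3)=1; Z[26]=1
i=27: outside box; Z[27]=1 extend→box=[27,28)
i=28: outside box; Z[28]=1 extend→box=[28,29)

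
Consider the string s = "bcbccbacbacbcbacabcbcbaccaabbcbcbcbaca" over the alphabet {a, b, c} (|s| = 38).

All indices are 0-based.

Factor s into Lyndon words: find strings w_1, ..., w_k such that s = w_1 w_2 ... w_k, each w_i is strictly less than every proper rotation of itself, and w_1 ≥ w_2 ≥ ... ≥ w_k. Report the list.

emit factor 1: 'bcbcc' (i=0, period=5)
emit factor 2: 'b' (i=5, period=1)
emit factor 3: 'acbacbcb' (i=6, period=8)
emit factor 4: 'ac' (i=14, period=2)
emit factor 5: 'abcbcbacc' (i=16, period=9)
emit factor 6: 'aabbcbcbcbac' (i=25, period=12)
emit factor 7: 'a' (i=37, period=1)

["bcbcc", "b", "acbacbcb", "ac", "abcbcbacc", "aabbcbcbcbac", "a"]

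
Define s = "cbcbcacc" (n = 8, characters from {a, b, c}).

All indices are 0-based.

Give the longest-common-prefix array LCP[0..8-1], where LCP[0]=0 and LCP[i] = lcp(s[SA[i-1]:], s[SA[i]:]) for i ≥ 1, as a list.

rank→(start, suffix):
  0 → (5, 'acc')
  1 → (3, 'bcacc')
  2 → (1, 'bcbcacc')
  3 → (7, 'c')
  4 → (4, 'cacc')
  5 → (2, 'cbcacc')
  6 → (0, 'cbcbcacc')
  7 → (6, 'cc')

SA = [5, 3, 1, 7, 4, 2, 0, 6]
rank  pair      lcp
   1  s[5:],s[3:]  0  ''
   2  s[3:],s[1:]  2  'bc'
   3  s[1:],s[7:]  0  ''
   4  s[7:],s[4:]  1  'c'
   5  s[4:],s[2:]  1  'c'
   6  s[2:],s[0:]  3  'cbc'
   7  s[0:],s[6:]  1  'c'

[0, 0, 2, 0, 1, 1, 3, 1]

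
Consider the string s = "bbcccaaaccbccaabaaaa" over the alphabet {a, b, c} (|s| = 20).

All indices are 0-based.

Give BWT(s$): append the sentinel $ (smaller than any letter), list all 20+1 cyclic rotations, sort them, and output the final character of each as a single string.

rank  rotation               last
    0  $bbcccaaaccbccaabaaaa  a
    1  a$bbcccaaaccbccaabaaa  a
    2  aa$bbcccaaaccbccaabaa  a
    3  aaa$bbcccaaaccbccaaba  a
    4  aaaa$bbcccaaaccbccaab  b
    5  aaaccbccaabaaaa$bbccc  c
    6  aabaaaa$bbcccaaaccbcc  c
    7  aaccbccaabaaaa$bbccca  a
    8  abaaaa$bbcccaaaccbcca  a
    9  accbccaabaaaa$bbcccaa  a
   10  baaaa$bbcccaaaccbccaa  a
   11  bbcccaaaccbccaabaaaa$  $
   12  bccaabaaaa$bbcccaaacc  c
   13  bcccaaaccbccaabaaaa$b  b
   14  caaaccbccaabaaaa$bbcc  c
   15  caabaaaa$bbcccaaaccbc  c
   16  cbccaabaaaa$bbcccaaac  c
   17  ccaaaccbccaabaaaa$bbc  c
   18  ccaabaaaa$bbcccaaaccb  b
   19  ccbccaabaaaa$bbcccaaa  a
   20  cccaaaccbccaabaaaa$bb  b

aaaabccaaaa$cbccccbab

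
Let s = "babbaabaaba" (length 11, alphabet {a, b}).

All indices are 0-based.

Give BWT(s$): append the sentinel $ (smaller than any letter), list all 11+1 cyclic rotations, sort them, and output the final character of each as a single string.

abbbaabaab$a

rank  rotation      last
    0  $babbaabaaba  a
    1  a$babbaabaab  b
    2  aaba$babbaab  b
    3  aabaaba$babb  b
    4  aba$babbaaba  a
    5  abaaba$babba  a
    6  abbaabaaba$b  b
    7  ba$babbaabaa  a
    8  baaba$babbaa  a
    9  baabaaba$bab  b
   10  babbaabaaba$  $
   11  bbaabaaba$ba  a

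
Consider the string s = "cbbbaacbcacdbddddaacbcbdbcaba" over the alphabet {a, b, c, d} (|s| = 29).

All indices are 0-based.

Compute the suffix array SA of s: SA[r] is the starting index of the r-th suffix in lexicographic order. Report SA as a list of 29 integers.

[28, 4, 17, 26, 5, 18, 9, 27, 3, 2, 1, 24, 7, 20, 22, 12, 25, 8, 0, 6, 19, 21, 10, 16, 23, 11, 15, 14, 13]

sorted suffixes:
  #0 SA[0]=28  'a'
  #1 SA[1]=4  'aacbcacdbddddaacbcbdbcaba'
  #2 SA[2]=17  'aacbcbdbcaba'
  #3 SA[3]=26  'aba'
  #4 SA[4]=5  'acbcacdbddddaacbcbdbcaba'
  #5 SA[5]=18  'acbcbdbcaba'
  #6 SA[6]=9  'acdbddddaacbcbdbcaba'
  #7 SA[7]=27  'ba'
  #8 SA[8]=3  'baacbcacdbddddaacbcbdbcaba'
  #9 SA[9]=2  'bbaacbcacdbddddaacbcbdbcaba'
  #10 SA[10]=1  'bbbaacbcacdbddddaacbcbdbcaba'
  #11 SA[11]=24  'bcaba'
  #12 SA[12]=7  'bcacdbddddaacbcbdbcaba'
  #13 SA[13]=20  'bcbdbcaba'
  #14 SA[14]=22  'bdbcaba'
  #15 SA[15]=12  'bddddaacbcbdbcaba'
  #16 SA[16]=25  'caba'
  #17 SA[17]=8  'cacdbddddaacbcbdbcaba'
  #18 SA[18]=0  'cbbbaacbcacdbddddaacbcbdbcaba'
  #19 SA[19]=6  'cbcacdbddddaacbcbdbcaba'
  #20 SA[20]=19  'cbcbdbcaba'
  #21 SA[21]=21  'cbdbcaba'
  #22 SA[22]=10  'cdbddddaacbcbdbcaba'
  #23 SA[23]=16  'daacbcbdbcaba'
  #24 SA[24]=23  'dbcaba'
  #25 SA[25]=11  'dbddddaacbcbdbcaba'
  #26 SA[26]=15  'ddaacbcbdbcaba'
  #27 SA[27]=14  'dddaacbcbdbcaba'
  #28 SA[28]=13  'ddddaacbcbdbcaba'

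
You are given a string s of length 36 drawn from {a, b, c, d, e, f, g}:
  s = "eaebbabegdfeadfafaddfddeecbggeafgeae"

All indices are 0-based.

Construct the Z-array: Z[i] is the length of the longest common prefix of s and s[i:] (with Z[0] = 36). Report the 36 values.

Z[0]=36
i=1: outside box; Z[1]=0
i=2: outside box; Z[2]=1 extend→box=[2,3)
i=3: outside box; Z[3]=0
i=4: outside box; Z[4]=0
i=5: outside box; Z[5]=0
i=6: outside box; Z[6]=0
i=7: outside box; Z[7]=1 extend→box=[7,8)
i=8: outside box; Z[8]=0
i=9: outside box; Z[9]=0
i=10: outside box; Z[10]=0
i=11: outside box; Z[11]=2 extend→box=[11,13)
i=12: min(r-i=1, Z[1]=0)=0; Z[12]=0
i=13: outside box; Z[13]=0
i=14: outside box; Z[14]=0
i=15: outside box; Z[15]=0
i=16: outside box; Z[16]=0
i=17: outside box; Z[17]=0
i=18: outside box; Z[18]=0
i=19: outside box; Z[19]=0
i=20: outside box; Z[20]=0
i=21: outside box; Z[21]=0
i=22: outside box; Z[22]=0
i=23: outside box; Z[23]=1 extend→box=[23,24)
i=24: outside box; Z[24]=1 extend→box=[24,25)
i=25: outside box; Z[25]=0
i=26: outside box; Z[26]=0
i=27: outside box; Z[27]=0
i=28: outside box; Z[28]=0
i=29: outside box; Z[29]=2 extend→box=[29,31)
i=30: min(r-i=1, Z[1]=0)=0; Z[30]=0
i=31: outside box; Z[31]=0
i=32: outside box; Z[32]=0
i=33: outside box; Z[33]=3 extend→box=[33,36)
i=34: min(r-i=2, Z[1]=0)=0; Z[34]=0
i=35: min(r-i=1, Z[2]=1)=1; Z[35]=1

[36, 0, 1, 0, 0, 0, 0, 1, 0, 0, 0, 2, 0, 0, 0, 0, 0, 0, 0, 0, 0, 0, 0, 1, 1, 0, 0, 0, 0, 2, 0, 0, 0, 3, 0, 1]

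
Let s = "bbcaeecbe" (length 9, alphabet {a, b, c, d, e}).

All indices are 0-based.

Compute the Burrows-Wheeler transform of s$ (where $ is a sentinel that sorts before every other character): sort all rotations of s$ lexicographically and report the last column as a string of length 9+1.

ec$bcbebea

rank  rotation    last
    0  $bbcaeecbe  e
    1  aeecbe$bbc  c
    2  bbcaeecbe$  $
    3  bcaeecbe$b  b
    4  be$bbcaeec  c
    5  caeecbe$bb  b
    6  cbe$bbcaee  e
    7  e$bbcaeecb  b
    8  ecbe$bbcae  e
    9  eecbe$bbca  a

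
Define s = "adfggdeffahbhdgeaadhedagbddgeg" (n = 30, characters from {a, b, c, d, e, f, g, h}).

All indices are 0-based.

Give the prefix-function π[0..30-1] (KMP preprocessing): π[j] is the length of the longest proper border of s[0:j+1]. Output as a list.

π[0] = 0
j=1 s[j]='d': π[1]=0 (border '')
j=2 s[j]='f': π[2]=0 (border '')
j=3 s[j]='g': π[3]=0 (border '')
j=4 s[j]='g': π[4]=0 (border '')
j=5 s[j]='d': π[5]=0 (border '')
j=6 s[j]='e': π[6]=0 (border '')
j=7 s[j]='f': π[7]=0 (border '')
j=8 s[j]='f': π[8]=0 (border '')
j=9 s[j]='a': π[9]=1 (border 'a')
j=10 s[j]='h': k: 1→0; π[10]=0 (border '')
j=11 s[j]='b': π[11]=0 (border '')
j=12 s[j]='h': π[12]=0 (border '')
j=13 s[j]='d': π[13]=0 (border '')
j=14 s[j]='g': π[14]=0 (border '')
j=15 s[j]='e': π[15]=0 (border '')
j=16 s[j]='a': π[16]=1 (border 'a')
j=17 s[j]='a': k: 1→0; π[17]=1 (border 'a')
j=18 s[j]='d': π[18]=2 (border 'ad')
j=19 s[j]='h': k: 2→0; π[19]=0 (border '')
j=20 s[j]='e': π[20]=0 (border '')
j=21 s[j]='d': π[21]=0 (border '')
j=22 s[j]='a': π[22]=1 (border 'a')
j=23 s[j]='g': k: 1→0; π[23]=0 (border '')
j=24 s[j]='b': π[24]=0 (border '')
j=25 s[j]='d': π[25]=0 (border '')
j=26 s[j]='d': π[26]=0 (border '')
j=27 s[j]='g': π[27]=0 (border '')
j=28 s[j]='e': π[28]=0 (border '')
j=29 s[j]='g': π[29]=0 (border '')

[0, 0, 0, 0, 0, 0, 0, 0, 0, 1, 0, 0, 0, 0, 0, 0, 1, 1, 2, 0, 0, 0, 1, 0, 0, 0, 0, 0, 0, 0]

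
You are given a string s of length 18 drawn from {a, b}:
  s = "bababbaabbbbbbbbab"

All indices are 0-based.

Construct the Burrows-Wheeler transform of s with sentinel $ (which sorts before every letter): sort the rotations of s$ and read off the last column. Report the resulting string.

rank  rotation             last
    0  $bababbaabbbbbbbbab  b
    1  aabbbbbbbbab$bababb  b
    2  ab$bababbaabbbbbbbb  b
    3  ababbaabbbbbbbbab$b  b
    4  abbaabbbbbbbbab$bab  b
    5  abbbbbbbbab$bababba  a
    6  b$bababbaabbbbbbbba  a
    7  baabbbbbbbbab$babab  b
    8  bab$bababbaabbbbbbb  b
    9  bababbaabbbbbbbbab$  $
   10  babbaabbbbbbbbab$ba  a
   11  bbaabbbbbbbbab$baba  a
   12  bbab$bababbaabbbbbb  b
   13  bbbab$bababbaabbbbb  b
   14  bbbbab$bababbaabbbb  b
   15  bbbbbab$bababbaabbb  b
   16  bbbbbbab$bababbaabb  b
   17  bbbbbbbab$bababbaab  b
   18  bbbbbbbbab$bababbaa  a

bbbbbaabb$aabbbbbba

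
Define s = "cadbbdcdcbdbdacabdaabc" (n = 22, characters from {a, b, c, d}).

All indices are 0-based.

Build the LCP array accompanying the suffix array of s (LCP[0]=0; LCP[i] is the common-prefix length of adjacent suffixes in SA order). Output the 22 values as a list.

[0, 1, 2, 1, 1, 0, 1, 1, 3, 2, 2, 0, 1, 2, 1, 1, 0, 2, 1, 2, 1, 2]

rank→(start, suffix):
  0 → (18, 'aabc')
  1 → (19, 'abc')
  2 → (15, 'abdaabc')
  3 → (13, 'acabdaabc')
  4 → (1, 'adbbdcdcbdbdacabdaabc')
  5 → (3, 'bbdcdcbdbdacabdaabc')
  6 → (20, 'bc')
  7 → (16, 'bdaabc')
  8 → (11, 'bdacabdaabc')
  9 → (9, 'bdbdacabdaabc')
  10 → (4, 'bdcdcbdbdacabdaabc')
  11 → (21, 'c')
  12 → (14, 'cabdaabc')
  13 → (0, 'cadbbdcdcbdbdacabdaabc')
  14 → (8, 'cbdbdacabdaabc')
  15 → (6, 'cdcbdbdacabdaabc')
  16 → (17, 'daabc')
  17 → (12, 'dacabdaabc')
  18 → (2, 'dbbdcdcbdbdacabdaabc')
  19 → (10, 'dbdacabdaabc')
  20 → (7, 'dcbdbdacabdaabc')
  21 → (5, 'dcdcbdbdacabdaabc')

SA = [18, 19, 15, 13, 1, 3, 20, 16, 11, 9, 4, 21, 14, 0, 8, 6, 17, 12, 2, 10, 7, 5]
rank  pair      lcp
   1  s[18:],s[19:]  1  'a'
   2  s[19:],s[15:]  2  'ab'
   3  s[15:],s[13:]  1  'a'
   4  s[13:],s[1:]  1  'a'
   5  s[1:],s[3:]  0  ''
   6  s[3:],s[20:]  1  'b'
   7  s[20:],s[16:]  1  'b'
   8  s[16:],s[11:]  3  'bda'
   9  s[11:],s[9:]  2  'bd'
  10  s[9:],s[4:]  2  'bd'
  11  s[4:],s[21:]  0  ''
  12  s[21:],s[14:]  1  'c'
  13  s[14:],s[0:]  2  'ca'
  14  s[0:],s[8:]  1  'c'
  15  s[8:],s[6:]  1  'c'
  16  s[6:],s[17:]  0  ''
  17  s[17:],s[12:]  2  'da'
  18  s[12:],s[2:]  1  'd'
  19  s[2:],s[10:]  2  'db'
  20  s[10:],s[7:]  1  'd'
  21  s[7:],s[5:]  2  'dc'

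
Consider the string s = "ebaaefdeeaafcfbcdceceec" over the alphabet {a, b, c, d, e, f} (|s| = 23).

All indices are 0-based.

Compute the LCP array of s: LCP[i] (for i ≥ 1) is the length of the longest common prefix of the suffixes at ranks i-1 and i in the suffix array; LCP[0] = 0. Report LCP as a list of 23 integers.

[0, 2, 1, 1, 0, 1, 0, 1, 1, 2, 1, 0, 1, 0, 1, 1, 2, 1, 2, 1, 0, 1, 1]

sorted suffixes:
  #0 SA[0]=2  'aaefdeeaafcfbcdceceec'
  #1 SA[1]=9  'aafcfbcdceceec'
  #2 SA[2]=3  'aefdeeaafcfbcdceceec'
  #3 SA[3]=10  'afcfbcdceceec'
  #4 SA[4]=1  'baaefdeeaafcfbcdceceec'
  #5 SA[5]=14  'bcdceceec'
  #6 SA[6]=22  'c'
  #7 SA[7]=15  'cdceceec'
  #8 SA[8]=17  'ceceec'
  #9 SA[9]=19  'ceec'
  #10 SA[10]=12  'cfbcdceceec'
  #11 SA[11]=16  'dceceec'
  #12 SA[12]=6  'deeaafcfbcdceceec'
  #13 SA[13]=8  'eaafcfbcdceceec'
  #14 SA[14]=0  'ebaaefdeeaafcfbcdceceec'
  #15 SA[15]=21  'ec'
  #16 SA[16]=18  'eceec'
  #17 SA[17]=7  'eeaafcfbcdceceec'
  #18 SA[18]=20  'eec'
  #19 SA[19]=4  'efdeeaafcfbcdceceec'
  #20 SA[20]=13  'fbcdceceec'
  #21 SA[21]=11  'fcfbcdceceec'
  #22 SA[22]=5  'fdeeaafcfbcdceceec'

SA = [2, 9, 3, 10, 1, 14, 22, 15, 17, 19, 12, 16, 6, 8, 0, 21, 18, 7, 20, 4, 13, 11, 5]
[i] adj suffixes → lcp
  [1] 2/9 → 2 ('aa')
  [2] 9/3 → 1 ('a')
  [3] 3/10 → 1 ('a')
  [4] 10/1 → 0 ('')
  [5] 1/14 → 1 ('b')
  [6] 14/22 → 0 ('')
  [7] 22/15 → 1 ('c')
  [8] 15/17 → 1 ('c')
  [9] 17/19 → 2 ('ce')
  [10] 19/12 → 1 ('c')
  [11] 12/16 → 0 ('')
  [12] 16/6 → 1 ('d')
  [13] 6/8 → 0 ('')
  [14] 8/0 → 1 ('e')
  [15] 0/21 → 1 ('e')
  [16] 21/18 → 2 ('ec')
  [17] 18/7 → 1 ('e')
  [18] 7/20 → 2 ('ee')
  [19] 20/4 → 1 ('e')
  [20] 4/13 → 0 ('')
  [21] 13/11 → 1 ('f')
  [22] 11/5 → 1 ('f')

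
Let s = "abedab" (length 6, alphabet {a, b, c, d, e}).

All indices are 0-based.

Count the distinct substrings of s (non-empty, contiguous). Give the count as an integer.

18

rank→(start, suffix):
  0 → (4, 'ab')
  1 → (0, 'abedab')
  2 → (5, 'b')
  3 → (1, 'bedab')
  4 → (3, 'dab')
  5 → (2, 'edab')

SA = [4, 0, 5, 1, 3, 2]
i: (SA[i-1],SA[i]) lcp shared
  1: (4,0) 2 'ab'
  2: (0,5) 0 ''
  3: (5,1) 1 'b'
  4: (1,3) 0 ''
  5: (3,2) 0 ''

n(n+1)/2 = 6·7/2 = 21
Σ LCP = 0 + 2 + 0 + 1 + 0 + 0 = 3
distinct = 21 − 3 = 18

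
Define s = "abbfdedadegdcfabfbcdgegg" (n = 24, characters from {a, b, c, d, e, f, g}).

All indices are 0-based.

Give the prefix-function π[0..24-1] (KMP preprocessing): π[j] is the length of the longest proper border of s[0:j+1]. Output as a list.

π[0] = 0
j=1 s[j]='b': π[1]=0 (border '')
j=2 s[j]='b': π[2]=0 (border '')
j=3 s[j]='f': π[3]=0 (border '')
j=4 s[j]='d': π[4]=0 (border '')
j=5 s[j]='e': π[5]=0 (border '')
j=6 s[j]='d': π[6]=0 (border '')
j=7 s[j]='a': π[7]=1 (border 'a')
j=8 s[j]='d': k: 1→0; π[8]=0 (border '')
j=9 s[j]='e': π[9]=0 (border '')
j=10 s[j]='g': π[10]=0 (border '')
j=11 s[j]='d': π[11]=0 (border '')
j=12 s[j]='c': π[12]=0 (border '')
j=13 s[j]='f': π[13]=0 (border '')
j=14 s[j]='a': π[14]=1 (border 'a')
j=15 s[j]='b': π[15]=2 (border 'ab')
j=16 s[j]='f': k: 2→0; π[16]=0 (border '')
j=17 s[j]='b': π[17]=0 (border '')
j=18 s[j]='c': π[18]=0 (border '')
j=19 s[j]='d': π[19]=0 (border '')
j=20 s[j]='g': π[20]=0 (border '')
j=21 s[j]='e': π[21]=0 (border '')
j=22 s[j]='g': π[22]=0 (border '')
j=23 s[j]='g': π[23]=0 (border '')

[0, 0, 0, 0, 0, 0, 0, 1, 0, 0, 0, 0, 0, 0, 1, 2, 0, 0, 0, 0, 0, 0, 0, 0]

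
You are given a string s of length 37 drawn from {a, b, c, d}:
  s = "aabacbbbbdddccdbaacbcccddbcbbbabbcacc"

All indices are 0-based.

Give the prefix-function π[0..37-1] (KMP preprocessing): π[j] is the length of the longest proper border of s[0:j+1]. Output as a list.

[0, 1, 0, 1, 0, 0, 0, 0, 0, 0, 0, 0, 0, 0, 0, 0, 1, 2, 0, 0, 0, 0, 0, 0, 0, 0, 0, 0, 0, 0, 1, 0, 0, 0, 1, 0, 0]

π[0] = 0
j=1 s[j]='a': π[1]=1 (border 'a')
j=2 s[j]='b': k: 1→0; π[2]=0 (border '')
j=3 s[j]='a': π[3]=1 (border 'a')
j=4 s[j]='c': k: 1→0; π[4]=0 (border '')
j=5 s[j]='b': π[5]=0 (border '')
j=6 s[j]='b': π[6]=0 (border '')
j=7 s[j]='b': π[7]=0 (border '')
j=8 s[j]='b': π[8]=0 (border '')
j=9 s[j]='d': π[9]=0 (border '')
j=10 s[j]='d': π[10]=0 (border '')
j=11 s[j]='d': π[11]=0 (border '')
j=12 s[j]='c': π[12]=0 (border '')
j=13 s[j]='c': π[13]=0 (border '')
j=14 s[j]='d': π[14]=0 (border '')
j=15 s[j]='b': π[15]=0 (border '')
j=16 s[j]='a': π[16]=1 (border 'a')
j=17 s[j]='a': π[17]=2 (border 'aa')
j=18 s[j]='c': k: 2→1→0; π[18]=0 (border '')
j=19 s[j]='b': π[19]=0 (border '')
j=20 s[j]='c': π[20]=0 (border '')
j=21 s[j]='c': π[21]=0 (border '')
j=22 s[j]='c': π[22]=0 (border '')
j=23 s[j]='d': π[23]=0 (border '')
j=24 s[j]='d': π[24]=0 (border '')
j=25 s[j]='b': π[25]=0 (border '')
j=26 s[j]='c': π[26]=0 (border '')
j=27 s[j]='b': π[27]=0 (border '')
j=28 s[j]='b': π[28]=0 (border '')
j=29 s[j]='b': π[29]=0 (border '')
j=30 s[j]='a': π[30]=1 (border 'a')
j=31 s[j]='b': k: 1→0; π[31]=0 (border '')
j=32 s[j]='b': π[32]=0 (border '')
j=33 s[j]='c': π[33]=0 (border '')
j=34 s[j]='a': π[34]=1 (border 'a')
j=35 s[j]='c': k: 1→0; π[35]=0 (border '')
j=36 s[j]='c': π[36]=0 (border '')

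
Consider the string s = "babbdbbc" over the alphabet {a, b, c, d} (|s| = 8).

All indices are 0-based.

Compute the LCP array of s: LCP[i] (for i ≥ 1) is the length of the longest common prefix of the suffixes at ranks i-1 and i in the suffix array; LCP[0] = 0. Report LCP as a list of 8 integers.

rank | idx | suffix
   0 |   1 | abbdbbc
   1 |   0 | babbdbbc
   2 |   5 | bbc
   3 |   2 | bbdbbc
   4 |   6 | bc
   5 |   3 | bdbbc
   6 |   7 | c
   7 |   4 | dbbc

SA = [1, 0, 5, 2, 6, 3, 7, 4]
rank  pair      lcp
   1  s[1:],s[0:]  0  ''
   2  s[0:],s[5:]  1  'b'
   3  s[5:],s[2:]  2  'bb'
   4  s[2:],s[6:]  1  'b'
   5  s[6:],s[3:]  1  'b'
   6  s[3:],s[7:]  0  ''
   7  s[7:],s[4:]  0  ''

[0, 0, 1, 2, 1, 1, 0, 0]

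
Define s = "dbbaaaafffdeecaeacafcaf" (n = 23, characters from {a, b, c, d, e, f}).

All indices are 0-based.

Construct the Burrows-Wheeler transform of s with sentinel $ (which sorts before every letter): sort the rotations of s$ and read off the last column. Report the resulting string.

rank  rotation                  last
    0  $dbbaaaafffdeecaeacafcaf  f
    1  aaaafffdeecaeacafcaf$dbb  b
    2  aaafffdeecaeacafcaf$dbba  a
    3  aafffdeecaeacafcaf$dbbaa  a
    4  acafcaf$dbbaaaafffdeecae  e
    5  aeacafcaf$dbbaaaafffdeec  c
    6  af$dbbaaaafffdeecaeacafc  c
    7  afcaf$dbbaaaafffdeecaeac  c
    8  afffdeecaeacafcaf$dbbaaa  a
    9  baaaafffdeecaeacafcaf$db  b
   10  bbaaaafffdeecaeacafcaf$d  d
   11  caeacafcaf$dbbaaaafffdee  e
   12  caf$dbbaaaafffdeecaeacaf  f
   13  cafcaf$dbbaaaafffdeecaea  a
   14  dbbaaaafffdeecaeacafcaf$  $
   15  deecaeacafcaf$dbbaaaafff  f
   16  eacafcaf$dbbaaaafffdeeca  a
   17  ecaeacafcaf$dbbaaaafffde  e
   18  eecaeacafcaf$dbbaaaafffd  d
   19  f$dbbaaaafffdeecaeacafca  a
   20  fcaf$dbbaaaafffdeecaeaca  a
   21  fdeecaeacafcaf$dbbaaaaff  f
   22  ffdeecaeacafcaf$dbbaaaaf  f
   23  fffdeecaeacafcaf$dbbaaaa  a

fbaaecccabdefa$faedaaffa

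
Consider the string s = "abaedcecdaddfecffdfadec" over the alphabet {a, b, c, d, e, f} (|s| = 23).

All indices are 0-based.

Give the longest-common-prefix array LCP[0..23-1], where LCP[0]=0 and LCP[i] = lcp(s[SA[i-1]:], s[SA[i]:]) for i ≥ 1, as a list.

[0, 1, 2, 1, 0, 0, 1, 1, 1, 0, 1, 1, 1, 1, 2, 0, 2, 2, 1, 0, 1, 1, 1]

rank | idx | suffix
   0 |   0 | abaedcecdaddfecffdfadec
   1 |   9 | addfecffdfadec
   2 |  19 | adec
   3 |   2 | aedcecdaddfecffdfadec
   4 |   1 | baedcecdaddfecffdfadec
   5 |  22 | c
   6 |   7 | cdaddfecffdfadec
   7 |   5 | cecdaddfecffdfadec
   8 |  14 | cffdfadec
   9 |   8 | daddfecffdfadec
  10 |   4 | dcecdaddfecffdfadec
  11 |  10 | ddfecffdfadec
  12 |  20 | dec
  13 |  17 | dfadec
  14 |  11 | dfecffdfadec
  15 |  21 | ec
  16 |   6 | ecdaddfecffdfadec
  17 |  13 | ecffdfadec
  18 |   3 | edcecdaddfecffdfadec
  19 |  18 | fadec
  20 |  16 | fdfadec
  21 |  12 | fecffdfadec
  22 |  15 | ffdfadec

SA = [0, 9, 19, 2, 1, 22, 7, 5, 14, 8, 4, 10, 20, 17, 11, 21, 6, 13, 3, 18, 16, 12, 15]
i: (SA[i-1],SA[i]) lcp shared
  1: (0,9) 1 'a'
  2: (9,19) 2 'ad'
  3: (19,2) 1 'a'
  4: (2,1) 0 ''
  5: (1,22) 0 ''
  6: (22,7) 1 'c'
  7: (7,5) 1 'c'
  8: (5,14) 1 'c'
  9: (14,8) 0 ''
  10: (8,4) 1 'd'
  11: (4,10) 1 'd'
  12: (10,20) 1 'd'
  13: (20,17) 1 'd'
  14: (17,11) 2 'df'
  15: (11,21) 0 ''
  16: (21,6) 2 'ec'
  17: (6,13) 2 'ec'
  18: (13,3) 1 'e'
  19: (3,18) 0 ''
  20: (18,16) 1 'f'
  21: (16,12) 1 'f'
  22: (12,15) 1 'f'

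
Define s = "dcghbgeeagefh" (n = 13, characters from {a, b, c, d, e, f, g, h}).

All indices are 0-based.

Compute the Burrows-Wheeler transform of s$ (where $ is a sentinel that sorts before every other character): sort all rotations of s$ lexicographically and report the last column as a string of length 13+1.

hehd$eggebacfg

rank  rotation        last
    0  $dcghbgeeagefh  h
    1  agefh$dcghbgee  e
    2  bgeeagefh$dcgh  h
    3  cghbgeeagefh$d  d
    4  dcghbgeeagefh$  $
    5  eagefh$dcghbge  e
    6  eeagefh$dcghbg  g
    7  efh$dcghbgeeag  g
    8  fh$dcghbgeeage  e
    9  geeagefh$dcghb  b
   10  gefh$dcghbgeea  a
   11  ghbgeeagefh$dc  c
   12  h$dcghbgeeagef  f
   13  hbgeeagefh$dcg  g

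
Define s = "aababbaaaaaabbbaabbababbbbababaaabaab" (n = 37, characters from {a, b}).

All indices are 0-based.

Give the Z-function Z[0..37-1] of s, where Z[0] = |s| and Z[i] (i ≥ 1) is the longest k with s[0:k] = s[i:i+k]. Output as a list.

Z[0]=37
i=1: outside box; Z[1]=1 extend→box=[1,2)
i=2: outside box; Z[2]=0
i=3: outside box; Z[3]=1 extend→box=[3,4)
i=4: outside box; Z[4]=0
i=5: outside box; Z[5]=0
i=6: outside box; Z[6]=2 extend→box=[6,8)
i=7: min(r-i=1, Z[1]=1)=1; Z[7]=2 extend→box=[7,9)
i=8: min(r-i=1, Z[1]=1)=1; Z[8]=2 extend→box=[8,10)
i=9: min(r-i=1, Z[1]=1)=1; Z[9]=2 extend→box=[9,11)
i=10: min(r-i=1, Z[1]=1)=1; Z[10]=3 extend→box=[10,13)
i=11: min(r-i=2, Z[1]=1)=1; Z[11]=1
i=12: min(r-i=1, Z[2]=0)=0; Z[12]=0
i=13: outside box; Z[13]=0
i=14: outside box; Z[14]=0
i=15: outside box; Z[15]=3 extend→box=[15,18)
i=16: min(r-i=2, Z[1]=1)=1; Z[16]=1
i=17: min(r-i=1, Z[2]=0)=0; Z[17]=0
i=18: outside box; Z[18]=0
i=19: outside box; Z[19]=1 extend→box=[19,20)
i=20: outside box; Z[20]=0
i=21: outside box; Z[21]=1 extend→box=[21,22)
i=22: outside box; Z[22]=0
i=23: outside box; Z[23]=0
i=24: outside box; Z[24]=0
i=25: outside box; Z[25]=0
i=26: outside box; Z[26]=1 extend→box=[26,27)
i=27: outside box; Z[27]=0
i=28: outside box; Z[28]=1 extend→box=[28,29)
i=29: outside box; Z[29]=0
i=30: outside box; Z[30]=2 extend→box=[30,32)
i=31: min(r-i=1, Z[1]=1)=1; Z[31]=4 extend→box=[31,35)
i=32: min(r-i=3, Z[1]=1)=1; Z[32]=1
i=33: min(r-i=2, Z[2]=0)=0; Z[33]=0
i=34: min(r-i=1, Z[3]=1)=1; Z[34]=3 extend→box=[34,37)
i=35: min(r-i=2, Z[1]=1)=1; Z[35]=1
i=36: min(r-i=1, Z[2]=0)=0; Z[36]=0

[37, 1, 0, 1, 0, 0, 2, 2, 2, 2, 3, 1, 0, 0, 0, 3, 1, 0, 0, 1, 0, 1, 0, 0, 0, 0, 1, 0, 1, 0, 2, 4, 1, 0, 3, 1, 0]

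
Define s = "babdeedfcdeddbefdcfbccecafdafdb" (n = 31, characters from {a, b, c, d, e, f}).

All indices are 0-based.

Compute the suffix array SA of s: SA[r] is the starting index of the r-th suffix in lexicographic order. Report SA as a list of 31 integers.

[1, 24, 27, 30, 0, 19, 2, 13, 23, 20, 8, 21, 17, 26, 29, 12, 16, 11, 9, 3, 6, 22, 10, 5, 4, 14, 18, 7, 25, 28, 15]

rank→(start, suffix):
  0 → (1, 'abdeedfcdeddbefdcfbccecafdafdb')
  1 → (24, 'afdafdb')
  2 → (27, 'afdb')
  3 → (30, 'b')
  4 → (0, 'babdeedfcdeddbefdcfbccecafdafdb')
  5 → (19, 'bccecafdafdb')
  6 → (2, 'bdeedfcdeddbefdcfbccecafdafdb')
  7 → (13, 'befdcfbccecafdafdb')
  8 → (23, 'cafdafdb')
  9 → (20, 'ccecafdafdb')
  10 → (8, 'cdeddbefdcfbccecafdafdb')
  11 → (21, 'cecafdafdb')
  12 → (17, 'cfbccecafdafdb')
  13 → (26, 'dafdb')
  14 → (29, 'db')
  15 → (12, 'dbefdcfbccecafdafdb')
  16 → (16, 'dcfbccecafdafdb')
  17 → (11, 'ddbefdcfbccecafdafdb')
  18 → (9, 'deddbefdcfbccecafdafdb')
  19 → (3, 'deedfcdeddbefdcfbccecafdafdb')
  20 → (6, 'dfcdeddbefdcfbccecafdafdb')
  21 → (22, 'ecafdafdb')
  22 → (10, 'eddbefdcfbccecafdafdb')
  23 → (5, 'edfcdeddbefdcfbccecafdafdb')
  24 → (4, 'eedfcdeddbefdcfbccecafdafdb')
  25 → (14, 'efdcfbccecafdafdb')
  26 → (18, 'fbccecafdafdb')
  27 → (7, 'fcdeddbefdcfbccecafdafdb')
  28 → (25, 'fdafdb')
  29 → (28, 'fdb')
  30 → (15, 'fdcfbccecafdafdb')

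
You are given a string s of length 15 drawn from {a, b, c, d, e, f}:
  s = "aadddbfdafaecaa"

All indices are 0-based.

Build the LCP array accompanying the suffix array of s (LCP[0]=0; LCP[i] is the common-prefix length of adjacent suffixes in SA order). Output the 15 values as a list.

rank→(start, suffix):
  0 → (14, 'a')
  1 → (13, 'aa')
  2 → (0, 'aadddbfdafaecaa')
  3 → (1, 'adddbfdafaecaa')
  4 → (10, 'aecaa')
  5 → (8, 'afaecaa')
  6 → (5, 'bfdafaecaa')
  7 → (12, 'caa')
  8 → (7, 'dafaecaa')
  9 → (4, 'dbfdafaecaa')
  10 → (3, 'ddbfdafaecaa')
  11 → (2, 'dddbfdafaecaa')
  12 → (11, 'ecaa')
  13 → (9, 'faecaa')
  14 → (6, 'fdafaecaa')

SA = [14, 13, 0, 1, 10, 8, 5, 12, 7, 4, 3, 2, 11, 9, 6]
[i] adj suffixes → lcp
  [1] 14/13 → 1 ('a')
  [2] 13/0 → 2 ('aa')
  [3] 0/1 → 1 ('a')
  [4] 1/10 → 1 ('a')
  [5] 10/8 → 1 ('a')
  [6] 8/5 → 0 ('')
  [7] 5/12 → 0 ('')
  [8] 12/7 → 0 ('')
  [9] 7/4 → 1 ('d')
  [10] 4/3 → 1 ('d')
  [11] 3/2 → 2 ('dd')
  [12] 2/11 → 0 ('')
  [13] 11/9 → 0 ('')
  [14] 9/6 → 1 ('f')

[0, 1, 2, 1, 1, 1, 0, 0, 0, 1, 1, 2, 0, 0, 1]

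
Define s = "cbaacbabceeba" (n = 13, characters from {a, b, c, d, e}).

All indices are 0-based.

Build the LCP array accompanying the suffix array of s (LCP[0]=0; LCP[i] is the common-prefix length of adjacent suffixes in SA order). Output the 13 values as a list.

sorted suffixes:
  #0 SA[0]=12  'a'
  #1 SA[1]=2  'aacbabceeba'
  #2 SA[2]=6  'abceeba'
  #3 SA[3]=3  'acbabceeba'
  #4 SA[4]=11  'ba'
  #5 SA[5]=1  'baacbabceeba'
  #6 SA[6]=5  'babceeba'
  #7 SA[7]=7  'bceeba'
  #8 SA[8]=0  'cbaacbabceeba'
  #9 SA[9]=4  'cbabceeba'
  #10 SA[10]=8  'ceeba'
  #11 SA[11]=10  'eba'
  #12 SA[12]=9  'eeba'

SA = [12, 2, 6, 3, 11, 1, 5, 7, 0, 4, 8, 10, 9]
i: (SA[i-1],SA[i]) lcp shared
  1: (12,2) 1 'a'
  2: (2,6) 1 'a'
  3: (6,3) 1 'a'
  4: (3,11) 0 ''
  5: (11,1) 2 'ba'
  6: (1,5) 2 'ba'
  7: (5,7) 1 'b'
  8: (7,0) 0 ''
  9: (0,4) 3 'cba'
  10: (4,8) 1 'c'
  11: (8,10) 0 ''
  12: (10,9) 1 'e'

[0, 1, 1, 1, 0, 2, 2, 1, 0, 3, 1, 0, 1]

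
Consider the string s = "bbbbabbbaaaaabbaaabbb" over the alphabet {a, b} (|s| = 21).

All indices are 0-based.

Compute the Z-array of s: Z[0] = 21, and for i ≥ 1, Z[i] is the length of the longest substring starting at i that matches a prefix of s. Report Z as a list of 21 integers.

[21, 3, 2, 1, 0, 3, 2, 1, 0, 0, 0, 0, 0, 2, 1, 0, 0, 0, 3, 2, 1]

Z[0]=21
i=1: fresh scan; Z[1]=3 extend→box=[1,4)
i=2: min(r-i=2, Z[1]=3)=2; Z[2]=2
i=3: min(r-i=1, Z[2]=2)=1; Z[3]=1
i=4: fresh scan; Z[4]=0
i=5: fresh scan; Z[5]=3 extend→box=[5,8)
i=6: min(r-i=2, Z[1]=3)=2; Z[6]=2
i=7: min(r-i=1, Z[2]=2)=1; Z[7]=1
i=8: fresh scan; Z[8]=0
i=9: fresh scan; Z[9]=0
i=10: fresh scan; Z[10]=0
i=11: fresh scan; Z[11]=0
i=12: fresh scan; Z[12]=0
i=13: fresh scan; Z[13]=2 extend→box=[13,15)
i=14: min(r-i=1, Z[1]=3)=1; Z[14]=1
i=15: fresh scan; Z[15]=0
i=16: fresh scan; Z[16]=0
i=17: fresh scan; Z[17]=0
i=18: fresh scan; Z[18]=3 extend→box=[18,21)
i=19: min(r-i=2, Z[1]=3)=2; Z[19]=2
i=20: min(r-i=1, Z[2]=2)=1; Z[20]=1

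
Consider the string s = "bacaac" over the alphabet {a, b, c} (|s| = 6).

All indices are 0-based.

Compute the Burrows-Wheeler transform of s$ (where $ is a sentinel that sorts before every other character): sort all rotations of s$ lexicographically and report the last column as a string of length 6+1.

rank  rotation last
    0  $bacaac  c
    1  aac$bac  c
    2  ac$baca  a
    3  acaac$b  b
    4  bacaac$  $
    5  c$bacaa  a
    6  caac$ba  a

ccab$aa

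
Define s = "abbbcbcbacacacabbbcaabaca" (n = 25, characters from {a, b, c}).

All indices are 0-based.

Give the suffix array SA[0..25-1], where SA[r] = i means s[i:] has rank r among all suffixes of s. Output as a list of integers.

rank | idx | suffix
   0 |  24 | a
   1 |  19 | aabaca
   2 |  20 | abaca
   3 |  14 | abbbcaabaca
   4 |   0 | abbbcbcbacacacabbbcaabaca
   5 |  22 | aca
   6 |  12 | acabbbcaabaca
   7 |  10 | acacabbbcaabaca
   8 |   8 | acacacabbbcaabaca
   9 |  21 | baca
  10 |   7 | bacacacabbbcaabaca
  11 |  15 | bbbcaabaca
  12 |   1 | bbbcbcbacacacabbbcaabaca
  13 |  16 | bbcaabaca
  14 |   2 | bbcbcbacacacabbbcaabaca
  15 |  17 | bcaabaca
  16 |   5 | bcbacacacabbbcaabaca
  17 |   3 | bcbcbacacacabbbcaabaca
  18 |  23 | ca
  19 |  18 | caabaca
  20 |  13 | cabbbcaabaca
  21 |  11 | cacabbbcaabaca
  22 |   9 | cacacabbbcaabaca
  23 |   6 | cbacacacabbbcaabaca
  24 |   4 | cbcbacacacabbbcaabaca

[24, 19, 20, 14, 0, 22, 12, 10, 8, 21, 7, 15, 1, 16, 2, 17, 5, 3, 23, 18, 13, 11, 9, 6, 4]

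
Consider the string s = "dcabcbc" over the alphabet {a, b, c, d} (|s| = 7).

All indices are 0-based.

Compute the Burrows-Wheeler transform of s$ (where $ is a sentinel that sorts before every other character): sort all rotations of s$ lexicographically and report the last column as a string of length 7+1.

rank  rotation  last
    0  $dcabcbc  c
    1  abcbc$dc  c
    2  bc$dcabc  c
    3  bcbc$dca  a
    4  c$dcabcb  b
    5  cabcbc$d  d
    6  cbc$dcab  b
    7  dcabcbc$  $

cccabdb$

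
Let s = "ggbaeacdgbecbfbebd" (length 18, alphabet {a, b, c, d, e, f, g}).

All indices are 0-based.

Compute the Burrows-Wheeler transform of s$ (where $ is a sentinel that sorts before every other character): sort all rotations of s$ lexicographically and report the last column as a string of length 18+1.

debgefgceabcabbbgd$

rank  rotation             last
    0  $ggbaeacdgbecbfbebd  d
    1  acdgbecbfbebd$ggbae  e
    2  aeacdgbecbfbebd$ggb  b
    3  baeacdgbecbfbebd$gg  g
    4  bd$ggbaeacdgbecbfbe  e
    5  bebd$ggbaeacdgbecbf  f
    6  becbfbebd$ggbaeacdg  g
    7  bfbebd$ggbaeacdgbec  c
    8  cbfbebd$ggbaeacdgbe  e
    9  cdgbecbfbebd$ggbaea  a
   10  d$ggbaeacdgbecbfbeb  b
   11  dgbecbfbebd$ggbaeac  c
   12  eacdgbecbfbebd$ggba  a
   13  ebd$ggbaeacdgbecbfb  b
   14  ecbfbebd$ggbaeacdgb  b
   15  fbebd$ggbaeacdgbecb  b
   16  gbaeacdgbecbfbebd$g  g
   17  gbecbfbebd$ggbaeacd  d
   18  ggbaeacdgbecbfbebd$  $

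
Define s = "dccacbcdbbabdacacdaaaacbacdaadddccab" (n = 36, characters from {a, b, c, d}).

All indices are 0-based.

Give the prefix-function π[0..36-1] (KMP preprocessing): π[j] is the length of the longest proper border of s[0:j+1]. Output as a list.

π[0] = 0
j=1 s[j]='c': π[1]=0 (border '')
j=2 s[j]='c': π[2]=0 (border '')
j=3 s[j]='a': π[3]=0 (border '')
j=4 s[j]='c': π[4]=0 (border '')
j=5 s[j]='b': π[5]=0 (border '')
j=6 s[j]='c': π[6]=0 (border '')
j=7 s[j]='d': π[7]=1 (border 'd')
j=8 s[j]='b': k: 1→0; π[8]=0 (border '')
j=9 s[j]='b': π[9]=0 (border '')
j=10 s[j]='a': π[10]=0 (border '')
j=11 s[j]='b': π[11]=0 (border '')
j=12 s[j]='d': π[12]=1 (border 'd')
j=13 s[j]='a': k: 1→0; π[13]=0 (border '')
j=14 s[j]='c': π[14]=0 (border '')
j=15 s[j]='a': π[15]=0 (border '')
j=16 s[j]='c': π[16]=0 (border '')
j=17 s[j]='d': π[17]=1 (border 'd')
j=18 s[j]='a': k: 1→0; π[18]=0 (border '')
j=19 s[j]='a': π[19]=0 (border '')
j=20 s[j]='a': π[20]=0 (border '')
j=21 s[j]='a': π[21]=0 (border '')
j=22 s[j]='c': π[22]=0 (border '')
j=23 s[j]='b': π[23]=0 (border '')
j=24 s[j]='a': π[24]=0 (border '')
j=25 s[j]='c': π[25]=0 (border '')
j=26 s[j]='d': π[26]=1 (border 'd')
j=27 s[j]='a': k: 1→0; π[27]=0 (border '')
j=28 s[j]='a': π[28]=0 (border '')
j=29 s[j]='d': π[29]=1 (border 'd')
j=30 s[j]='d': k: 1→0; π[30]=1 (border 'd')
j=31 s[j]='d': k: 1→0; π[31]=1 (border 'd')
j=32 s[j]='c': π[32]=2 (border 'dc')
j=33 s[j]='c': π[33]=3 (border 'dcc')
j=34 s[j]='a': π[34]=4 (border 'dcca')
j=35 s[j]='b': k: 4→0; π[35]=0 (border '')

[0, 0, 0, 0, 0, 0, 0, 1, 0, 0, 0, 0, 1, 0, 0, 0, 0, 1, 0, 0, 0, 0, 0, 0, 0, 0, 1, 0, 0, 1, 1, 1, 2, 3, 4, 0]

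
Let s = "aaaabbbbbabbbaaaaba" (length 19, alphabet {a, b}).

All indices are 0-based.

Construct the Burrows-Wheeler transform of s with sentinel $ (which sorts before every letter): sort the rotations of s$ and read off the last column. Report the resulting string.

abb$aaaaabaabbbbabba

rank  rotation              last
    0  $aaaabbbbbabbbaaaaba  a
    1  a$aaaabbbbbabbbaaaab  b
    2  aaaaba$aaaabbbbbabbb  b
    3  aaaabbbbbabbbaaaaba$  $
    4  aaaba$aaaabbbbbabbba  a
    5  aaabbbbbabbbaaaaba$a  a
    6  aaba$aaaabbbbbabbbaa  a
    7  aabbbbbabbbaaaaba$aa  a
    8  aba$aaaabbbbbabbbaaa  a
    9  abbbaaaaba$aaaabbbbb  b
   10  abbbbbabbbaaaaba$aaa  a
   11  ba$aaaabbbbbabbbaaaa  a
   12  baaaaba$aaaabbbbbabb  b
   13  babbbaaaaba$aaaabbbb  b
   14  bbaaaaba$aaaabbbbbab  b
   15  bbabbbaaaaba$aaaabbb  b
   16  bbbaaaaba$aaaabbbbba  a
   17  bbbabbbaaaaba$aaaabb  b
   18  bbbbabbbaaaaba$aaaab  b
   19  bbbbbabbbaaaaba$aaaa  a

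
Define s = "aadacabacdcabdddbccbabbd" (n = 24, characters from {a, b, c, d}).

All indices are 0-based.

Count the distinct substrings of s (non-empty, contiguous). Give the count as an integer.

272

sorted suffixes:
  #0 SA[0]=0  'aadacabacdcabdddbccbabbd'
  #1 SA[1]=5  'abacdcabdddbccbabbd'
  #2 SA[2]=20  'abbd'
  #3 SA[3]=11  'abdddbccbabbd'
  #4 SA[4]=3  'acabacdcabdddbccbabbd'
  #5 SA[5]=7  'acdcabdddbccbabbd'
  #6 SA[6]=1  'adacabacdcabdddbccbabbd'
  #7 SA[7]=19  'babbd'
  #8 SA[8]=6  'bacdcabdddbccbabbd'
  #9 SA[9]=21  'bbd'
  #10 SA[10]=16  'bccbabbd'
  #11 SA[11]=22  'bd'
  #12 SA[12]=12  'bdddbccbabbd'
  #13 SA[13]=4  'cabacdcabdddbccbabbd'
  #14 SA[14]=10  'cabdddbccbabbd'
  #15 SA[15]=18  'cbabbd'
  #16 SA[16]=17  'ccbabbd'
  #17 SA[17]=8  'cdcabdddbccbabbd'
  #18 SA[18]=23  'd'
  #19 SA[19]=2  'dacabacdcabdddbccbabbd'
  #20 SA[20]=15  'dbccbabbd'
  #21 SA[21]=9  'dcabdddbccbabbd'
  #22 SA[22]=14  'ddbccbabbd'
  #23 SA[23]=13  'dddbccbabbd'

SA = [0, 5, 20, 11, 3, 7, 1, 19, 6, 21, 16, 22, 12, 4, 10, 18, 17, 8, 23, 2, 15, 9, 14, 13]
[i] adj suffixes → lcp
  [1] 0/5 → 1 ('a')
  [2] 5/20 → 2 ('ab')
  [3] 20/11 → 2 ('ab')
  [4] 11/3 → 1 ('a')
  [5] 3/7 → 2 ('ac')
  [6] 7/1 → 1 ('a')
  [7] 1/19 → 0 ('')
  [8] 19/6 → 2 ('ba')
  [9] 6/21 → 1 ('b')
  [10] 21/16 → 1 ('b')
  [11] 16/22 → 1 ('b')
  [12] 22/12 → 2 ('bd')
  [13] 12/4 → 0 ('')
  [14] 4/10 → 3 ('cab')
  [15] 10/18 → 1 ('c')
  [16] 18/17 → 1 ('c')
  [17] 17/8 → 1 ('c')
  [18] 8/23 → 0 ('')
  [19] 23/2 → 1 ('d')
  [20] 2/15 → 1 ('d')
  [21] 15/9 → 1 ('d')
  [22] 9/14 → 1 ('d')
  [23] 14/13 → 2 ('dd')

n(n+1)/2 = 24·25/2 = 300
Σ LCP = 0 + 1 + 2 + 2 + 1 + 2 + 1 + 0 + 2 + 1 + 1 + 1 + 2 + 0 + 3 + 1 + 1 + 1 + 0 + 1 + 1 + 1 + 1 + 2 = 28
distinct = 300 − 28 = 272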